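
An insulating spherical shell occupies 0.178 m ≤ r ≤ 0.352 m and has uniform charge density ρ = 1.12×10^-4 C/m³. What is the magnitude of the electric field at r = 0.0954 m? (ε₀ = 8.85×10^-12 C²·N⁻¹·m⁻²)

E = 0 (no enclosed charge)

Take a concentric spherical Gaussian surface of radius r = 0.0954 m (r < 0.178 m, inside the empty cavity).
Q_enc = 0 (all charge lies at larger r); Gauss's law gives E = 0.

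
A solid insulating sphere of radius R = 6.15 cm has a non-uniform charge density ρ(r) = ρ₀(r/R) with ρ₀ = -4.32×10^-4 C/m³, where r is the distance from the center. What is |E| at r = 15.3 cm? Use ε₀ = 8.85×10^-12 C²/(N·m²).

Symmetry ⇒ E = E(r) r̂. Gaussian sphere of radius r = 15.3 cm (r > R, all charge enclosed).
Q_enc = 4π ∫₀^R ρ₀(r'/R)^1 r'² dr' = 4πρ₀R³/4 = -3.157e-7 C.
Applying ∮E·dA = Q_enc/ε₀ with Φ = E(4πr²):
E = |Q_enc|/(4πε₀r²) = (3.157×10^-7)/(4π·8.85×10^-12·(0.153)²) = 1.21e5 N/C.

E ≈ 1.21×10^5 N/C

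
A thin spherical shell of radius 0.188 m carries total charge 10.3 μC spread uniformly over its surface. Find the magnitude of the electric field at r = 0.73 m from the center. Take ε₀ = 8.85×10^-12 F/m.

1.74×10^5 N/C

Use a concentric Gaussian sphere at r = 0.73 m (r > 0.188 m).
The entire shell is enclosed: Q_enc = 1.03×10^-5 C.
Gauss's law: E·4πr² = Q_enc/ε₀.
E = |Q_enc|/(4πε₀r²) = (1.03×10^-5)/(4π·8.85×10^-12·(0.73)²) = 1.74e5 N/C.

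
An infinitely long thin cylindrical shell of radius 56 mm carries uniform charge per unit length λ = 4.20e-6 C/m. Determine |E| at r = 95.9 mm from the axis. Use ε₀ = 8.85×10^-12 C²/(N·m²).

By cylindrical symmetry E is radial; use a coaxial Gaussian cylinder of radius 95.9 mm and length L (r > 56 mm).
The full line charge is enclosed: λ_enc = 4.20×10^-6 C/m.
By Gauss's law (flux through the curved wall only), E·2πrL = λ_enc L/ε₀.
E = |λ_enc|/(2πε₀r) = (4.20e-6)/(2π·8.85×10^-12·0.0959) = 7.88×10^5 N/C.

E ≈ 7.88×10^5 V/m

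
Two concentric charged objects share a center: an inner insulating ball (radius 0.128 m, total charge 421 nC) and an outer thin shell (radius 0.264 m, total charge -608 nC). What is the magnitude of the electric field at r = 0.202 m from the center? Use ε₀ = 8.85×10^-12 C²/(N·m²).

E = 9.28×10^4 N/C

By spherical symmetry E is radial; choose a Gaussian sphere of radius r = 0.202 m (between the bodies, 0.128 m < r < 0.264 m).
Only the inner charge is enclosed; the outer shell contributes nothing inside itself. Q_enc = 421 nC = 4.21×10^-7 C.
Applying ∮E·dA = Q_enc/ε₀ with Φ = E(4πr²):
E = |Q_enc|/(4πε₀r²) = (4.21×10^-7)/(4π·8.85×10^-12·(0.202)²) = 9.28×10^4 N/C.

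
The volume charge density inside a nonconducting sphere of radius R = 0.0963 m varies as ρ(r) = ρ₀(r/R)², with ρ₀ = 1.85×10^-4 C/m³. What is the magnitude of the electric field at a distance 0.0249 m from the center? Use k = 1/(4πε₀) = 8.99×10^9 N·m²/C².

Take a concentric spherical Gaussian surface of radius r = 0.0249 m (r < R).
Q_enc = ∫₀^r ρ(r')·4πr'² dr' = (4πρ₀/R²) ∫₀^r r'^4 dr' = 4πρ₀ r^5/(5·R²) = 4.799×10^-10 C.
Since E is radial and uniform over the Gaussian sphere, Φ = E·4πr² = Q_enc/ε₀.
E = k|Q_enc|/r² = (8.99×10^9)(4.799×10^-10)/(0.0249)² = 6.96×10^3 N/C.

E = 6.96×10^3 V/m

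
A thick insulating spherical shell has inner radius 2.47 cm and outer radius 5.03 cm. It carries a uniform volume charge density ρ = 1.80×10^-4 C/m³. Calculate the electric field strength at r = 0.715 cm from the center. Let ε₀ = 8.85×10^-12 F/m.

Take a concentric spherical Gaussian surface of radius r = 0.715 cm (r < 2.47 cm, inside the empty cavity).
No charge is enclosed, so by Gauss's law E·4πr² = 0 ⇒ E = 0.

|E| = 0 N/C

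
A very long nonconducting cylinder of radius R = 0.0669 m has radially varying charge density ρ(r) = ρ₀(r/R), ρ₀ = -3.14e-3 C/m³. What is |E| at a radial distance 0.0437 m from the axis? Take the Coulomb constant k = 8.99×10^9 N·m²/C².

|E| ≈ 3.38×10^6 N/C

Choose a coaxial cylinder of radius r = 0.0437 m (arbitrary length L) as the Gaussian surface (r < R).
λ_enc = ∫₀^r ρ(r')·2πr' dr' = (2πρ₀/R)·r^3/3 = -8.204×10^-6 C/m.
Since E is radial and uniform over the curved surface, Φ = E·2πrL = Q_enc/ε₀ = λ_enc L/ε₀.
E = 2k|λ_enc|/r = 2(8.99×10^9)(8.204×10^-6)/(0.0437) = 3.38×10^6 N/C.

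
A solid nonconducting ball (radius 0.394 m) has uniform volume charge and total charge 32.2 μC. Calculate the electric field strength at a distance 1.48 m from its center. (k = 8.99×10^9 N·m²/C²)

|E| = 1.32×10^5 V/m

By spherical symmetry E is radial; choose a Gaussian sphere of radius r = 1.48 m (r > R, so the entire charge is enclosed).
Q_enc = 32.2 μC = 3.22e-5 C.
Applying ∮E·dA = Q_enc/ε₀ with Φ = E(4πr²):
E = k|Q_enc|/r² = (8.99×10^9)(3.22×10^-5)/(1.48)² = 1.32e5 N/C.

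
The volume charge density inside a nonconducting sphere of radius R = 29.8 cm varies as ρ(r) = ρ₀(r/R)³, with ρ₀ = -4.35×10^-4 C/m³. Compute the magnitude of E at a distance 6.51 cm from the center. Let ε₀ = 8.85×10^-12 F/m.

Use a concentric Gaussian sphere at r = 6.51 cm (r < R).
Q_enc = ∫₀^r ρ(r')·4πr'² dr' = (4πρ₀/R³) ∫₀^r r'^5 dr' = 4πρ₀ r^6/(6·R³) = -2.621×10^-9 C.
Applying ∮E·dA = Q_enc/ε₀ with Φ = E(4πr²):
E = |Q_enc|/(4πε₀r²) = (2.621×10^-9)/(4π·8.85×10^-12·(0.0651)²) = 5.56×10^3 N/C.

|E| = 5.56e3 V/m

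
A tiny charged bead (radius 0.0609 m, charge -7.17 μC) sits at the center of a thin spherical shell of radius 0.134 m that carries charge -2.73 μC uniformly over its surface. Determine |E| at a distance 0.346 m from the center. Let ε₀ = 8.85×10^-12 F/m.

|E| ≈ 7.44×10^5 N/C

Take a concentric spherical Gaussian surface of radius r = 0.346 m (r > 0.134 m, enclosing both).
Q_enc = (-7.17 μC) + (-2.73 μC) = -9.90e-6 C.
Applying ∮E·dA = Q_enc/ε₀ with Φ = E(4πr²):
E = |Q_enc|/(4πε₀r²) = (9.90×10^-6)/(4π·8.85×10^-12·(0.346)²) = 7.44×10^5 N/C.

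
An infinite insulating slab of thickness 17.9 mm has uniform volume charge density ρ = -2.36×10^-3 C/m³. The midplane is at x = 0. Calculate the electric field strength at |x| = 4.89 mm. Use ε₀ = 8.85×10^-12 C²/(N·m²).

|E| ≈ 1.30e6 N/C

By symmetry E is perpendicular to the slab. A Gaussian pillbox from −4.89 mm to +4.89 mm (face area A) lies entirely within the slab.
Q_enc = ρ·(2x)·A and flux = 2EA, so 2EA = 2ρxA/ε₀ ⇒ E = |ρ|x/ε₀.
E = (2.36e-3)(0.00489)/(8.85×10^-12) = 1.30×10^6 N/C.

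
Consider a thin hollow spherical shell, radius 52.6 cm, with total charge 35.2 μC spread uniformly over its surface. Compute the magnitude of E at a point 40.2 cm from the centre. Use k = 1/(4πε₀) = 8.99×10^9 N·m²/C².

|E| = 0 N/C

Use a concentric Gaussian sphere at r = 40.2 cm (inside the shell, r < 52.6 cm).
No charge lies within this surface, so Q_enc = 0 and Gauss's law gives E·4πr² = 0 ⇒ E = 0.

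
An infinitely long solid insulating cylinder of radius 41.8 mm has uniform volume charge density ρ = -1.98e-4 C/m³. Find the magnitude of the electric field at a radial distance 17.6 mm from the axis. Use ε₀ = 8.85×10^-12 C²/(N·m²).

E = 1.97×10^5 N/C

Take a coaxial cylindrical Gaussian surface of radius r = 17.6 mm and length L (r < R).
Charge inside radius r per length L is ρ·πr²·L, so λ_enc = ρπr² = -1.927×10^-7 C/m.
By Gauss's law (flux through the curved wall only), E·2πrL = λ_enc L/ε₀.
E = |λ_enc|/(2πε₀r) = (1.927×10^-7)/(2π·8.85×10^-12·0.0176) = 1.97e5 N/C.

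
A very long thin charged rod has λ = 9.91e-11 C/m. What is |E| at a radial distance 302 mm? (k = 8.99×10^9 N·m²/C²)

|E| = 5.9 N/C

By cylindrical symmetry E is radial; use a coaxial Gaussian cylinder of radius 302 mm and length L.
Q_enc = λL, so λ_enc = 9.91e-11 C/m.
Since E is radial and uniform over the curved surface, Φ = E·2πrL = Q_enc/ε₀ = λ_enc L/ε₀.
E = 2k|λ_enc|/r = 2(8.99×10^9)(9.91×10^-11)/(0.302) = 5.9 N/C.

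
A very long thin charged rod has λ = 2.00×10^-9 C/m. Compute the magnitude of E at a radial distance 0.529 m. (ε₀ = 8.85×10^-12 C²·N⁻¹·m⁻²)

E ≈ 68 N/C

Choose a coaxial cylinder of radius r = 0.529 m (arbitrary length L) as the Gaussian surface.
Q_enc = λL, so λ_enc = 2.00×10^-9 C/m.
Gauss's law: E·2πrL = λ_enc L/ε₀.
E = |λ_enc|/(2πε₀r) = (2.00×10^-9)/(2π·8.85×10^-12·0.529) = 68 N/C.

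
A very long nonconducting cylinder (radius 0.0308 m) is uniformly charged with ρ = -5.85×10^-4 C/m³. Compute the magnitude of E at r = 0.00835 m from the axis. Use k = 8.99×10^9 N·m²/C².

By cylindrical symmetry E is radial; use a coaxial Gaussian cylinder of radius 0.00835 m and length L (r < R).
Enclosed charge per unit length: λ_enc = ρ·πr² = (-5.85×10^-4)π(0.00835)² = -1.281×10^-7 C/m.
Since E is radial and uniform over the curved surface, Φ = E·2πrL = Q_enc/ε₀ = λ_enc L/ε₀.
E = 2k|λ_enc|/r = 2(8.99×10^9)(1.281e-7)/(0.00835) = 2.76×10^5 N/C.

2.76×10^5 V/m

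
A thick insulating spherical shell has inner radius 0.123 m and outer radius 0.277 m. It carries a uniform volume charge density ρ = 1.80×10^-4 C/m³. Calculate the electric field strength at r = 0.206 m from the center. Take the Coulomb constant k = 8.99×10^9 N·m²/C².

|E| = 1.10×10^6 N/C

Use a concentric Gaussian sphere at r = 0.206 m (within the shell material, 0.123 m < r < 0.277 m).
Only the shell between 0.123 m and r is enclosed: Q_enc = ρ·(4π/3)(r³ − a³) = (1.80×10^-4)·(4π/3)·((0.206)³ − (0.123)³) = 5.188×10^-6 C.
Gauss's law: E·4πr² = Q_enc/ε₀.
E = k|Q_enc|/r² = (8.99×10^9)(5.188×10^-6)/(0.206)² = 1.10×10^6 N/C.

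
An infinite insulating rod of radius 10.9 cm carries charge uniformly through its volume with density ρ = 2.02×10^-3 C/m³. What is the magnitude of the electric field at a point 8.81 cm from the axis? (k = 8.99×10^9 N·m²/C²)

1.01e7 V/m

Coaxial Gaussian cylinder, radius r = 8.81 cm, length L (r < R).
Enclosed charge per unit length: λ_enc = ρ·πr² = (2.02e-3)π(0.0881)² = 4.926×10^-5 C/m.
By Gauss's law (flux through the curved wall only), E·2πrL = λ_enc L/ε₀.
E = 2k|λ_enc|/r = 2(8.99×10^9)(4.926×10^-5)/(0.0881) = 1.01×10^7 N/C.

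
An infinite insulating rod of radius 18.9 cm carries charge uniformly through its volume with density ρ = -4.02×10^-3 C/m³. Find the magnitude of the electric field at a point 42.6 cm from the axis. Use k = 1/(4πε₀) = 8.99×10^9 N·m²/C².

E = 1.90×10^7 N/C

Choose a coaxial cylinder of radius r = 42.6 cm (arbitrary length L) as the Gaussian surface (r > 18.9 cm, full cross-section enclosed).
λ_enc = ρ·πR² = (-4.02×10^-3)π(0.189)² = -4.511×10^-4 C/m.
Gauss's law: E·2πrL = λ_enc L/ε₀.
E = 2k|λ_enc|/r = 2(8.99×10^9)(4.511×10^-4)/(0.426) = 1.90e7 N/C.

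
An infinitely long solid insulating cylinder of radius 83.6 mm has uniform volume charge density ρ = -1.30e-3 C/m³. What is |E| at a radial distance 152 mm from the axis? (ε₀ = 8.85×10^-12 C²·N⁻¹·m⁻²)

3.38×10^6 V/m

Take a coaxial cylindrical Gaussian surface of radius r = 152 mm and length L (r > 83.6 mm, full cross-section enclosed).
λ_enc = ρ·πR² = (-1.30e-3)π(0.0836)² = -2.854e-5 C/m.
Since E is radial and uniform over the curved surface, Φ = E·2πrL = Q_enc/ε₀ = λ_enc L/ε₀.
E = |λ_enc|/(2πε₀r) = (2.854×10^-5)/(2π·8.85×10^-12·0.152) = 3.38×10^6 N/C.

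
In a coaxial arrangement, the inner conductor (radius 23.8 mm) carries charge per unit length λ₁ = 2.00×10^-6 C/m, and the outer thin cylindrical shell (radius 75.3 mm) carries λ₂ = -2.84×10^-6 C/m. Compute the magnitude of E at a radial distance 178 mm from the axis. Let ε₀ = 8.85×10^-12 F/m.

Coaxial Gaussian cylinder, radius r = 178 mm, length L (r > 75.3 mm, enclosing both).
λ_enc = λ₁ + λ₂ = (2.00×10^-6) + (-2.84×10^-6) = -8.40×10^-7 C/m.
Applying ∮E·dA = Q_enc/ε₀ with the end caps contributing no flux:
E = |λ_enc|/(2πε₀r) = (8.40×10^-7)/(2π·8.85×10^-12·0.178) = 8.49e4 N/C.

E = 8.49×10^4 N/C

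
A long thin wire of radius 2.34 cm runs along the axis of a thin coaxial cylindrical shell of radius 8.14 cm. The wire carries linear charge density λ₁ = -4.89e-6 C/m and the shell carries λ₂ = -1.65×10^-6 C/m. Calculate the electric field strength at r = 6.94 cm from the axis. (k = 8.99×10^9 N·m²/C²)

|E| = 1.27×10^6 N/C

Coaxial Gaussian cylinder, radius r = 6.94 cm, length L (between the conductors, 2.34 cm < r < 8.14 cm).
Only the inner wire is enclosed; the outer shell contributes nothing inside itself. λ_enc = λ₁ = -4.89×10^-6 C/m.
By Gauss's law (flux through the curved wall only), E·2πrL = λ_enc L/ε₀.
E = 2k|λ_enc|/r = 2(8.99×10^9)(4.89e-6)/(0.0694) = 1.27e6 N/C.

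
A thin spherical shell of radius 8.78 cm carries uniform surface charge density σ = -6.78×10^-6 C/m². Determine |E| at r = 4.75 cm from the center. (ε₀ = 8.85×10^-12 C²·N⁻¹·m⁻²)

|E| = 0 N/C

By spherical symmetry E is radial; choose a Gaussian sphere of radius r = 4.75 cm (inside the shell, r < 8.78 cm).
No charge lies within this surface, so Q_enc = 0 and Gauss's law gives E·4πr² = 0 ⇒ E = 0.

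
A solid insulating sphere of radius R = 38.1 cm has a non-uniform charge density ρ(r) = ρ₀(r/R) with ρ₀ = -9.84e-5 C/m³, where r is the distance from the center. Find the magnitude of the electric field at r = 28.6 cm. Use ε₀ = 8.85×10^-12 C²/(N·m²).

Take a concentric spherical Gaussian surface of radius r = 28.6 cm (r < R).
Q_enc = ∫₀^r ρ(r')·4πr'² dr' = (4πρ₀/R) ∫₀^r r'^3 dr' = 4πρ₀ r^4/(4·R) = -5.429×10^-6 C.
Gauss's law: E·4πr² = Q_enc/ε₀.
E = |Q_enc|/(4πε₀r²) = (5.429e-6)/(4π·8.85×10^-12·(0.286)²) = 5.97×10^5 N/C.

|E| ≈ 5.97×10^5 N/C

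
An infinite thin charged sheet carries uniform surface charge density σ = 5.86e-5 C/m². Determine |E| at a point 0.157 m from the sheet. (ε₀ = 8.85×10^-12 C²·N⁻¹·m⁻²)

The symmetry is planar: E is normal to the sheet and the same magnitude on both sides. Take a pillbox straddling the sheet with end-cap area A.
Only the two end caps contribute flux: Φ = 2EA. With Q_enc = σA, Gauss's law gives E = |σ|/(2ε₀).
E = |σ|/(2ε₀) = (5.86×10^-5)/(2·8.85×10^-12) = 3.31×10^6 N/C.

|E| ≈ 3.31e6 N/C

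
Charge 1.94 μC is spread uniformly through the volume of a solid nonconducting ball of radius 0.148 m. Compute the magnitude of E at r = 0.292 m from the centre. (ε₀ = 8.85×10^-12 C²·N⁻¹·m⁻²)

|E| = 2.05×10^5 N/C

Use a concentric Gaussian sphere at r = 0.292 m (r > R, so the entire charge is enclosed).
Q_enc = 1.94 μC = 1.94×10^-6 C.
Applying ∮E·dA = Q_enc/ε₀ with Φ = E(4πr²):
E = |Q_enc|/(4πε₀r²) = (1.94×10^-6)/(4π·8.85×10^-12·(0.292)²) = 2.05×10^5 N/C.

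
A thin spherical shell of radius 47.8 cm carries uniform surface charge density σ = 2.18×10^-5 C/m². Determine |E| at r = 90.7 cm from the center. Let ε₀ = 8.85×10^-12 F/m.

By spherical symmetry E is radial; choose a Gaussian sphere of radius r = 90.7 cm (r > 47.8 cm).
The entire shell is enclosed: Q_enc = σ·4πR² = (2.18×10^-5)·4π·(0.478)² = 6.259×10^-5 C.
Applying ∮E·dA = Q_enc/ε₀ with Φ = E(4πr²):
E = |Q_enc|/(4πε₀r²) = (6.259×10^-5)/(4π·8.85×10^-12·(0.907)²) = 6.84e5 N/C.

|E| ≈ 6.84e5 N/C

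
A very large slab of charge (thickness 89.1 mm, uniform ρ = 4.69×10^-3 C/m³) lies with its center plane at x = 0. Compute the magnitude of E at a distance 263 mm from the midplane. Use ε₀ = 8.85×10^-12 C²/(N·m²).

|E| = 2.36×10^7 N/C

The point |x| = 263 mm lies outside the slab (half-thickness 0.04455 m). A symmetric pillbox spanning the full slab encloses Q_enc = ρ·d·A.
Flux = 2EA ⇒ E = |ρ|d/(2ε₀), independent of distance outside.
E = (4.69×10^-3)(0.0891)/(2·8.85×10^-12) = 2.36e7 N/C.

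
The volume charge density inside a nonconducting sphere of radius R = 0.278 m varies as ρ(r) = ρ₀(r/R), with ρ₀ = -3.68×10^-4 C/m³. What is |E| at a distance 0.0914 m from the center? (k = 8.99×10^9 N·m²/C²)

E ≈ 3.12×10^5 V/m

Symmetry ⇒ E = E(r) r̂. Gaussian sphere of radius r = 0.0914 m (r < R).
Q_enc = ∫₀^r ρ(r')·4πr'² dr' = (4πρ₀/R) ∫₀^r r'^3 dr' = 4πρ₀ r^4/(4·R) = -2.902×10^-7 C.
By Gauss's law, ∮E·dA = E·4πr² = Q_enc/ε₀.
E = k|Q_enc|/r² = (8.99×10^9)(2.902×10^-7)/(0.0914)² = 3.12×10^5 N/C.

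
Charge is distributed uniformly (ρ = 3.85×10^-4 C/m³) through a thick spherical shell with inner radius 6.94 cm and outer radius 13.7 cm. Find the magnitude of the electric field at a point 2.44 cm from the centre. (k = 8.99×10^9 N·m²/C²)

Symmetry ⇒ E = E(r) r̂. Gaussian sphere of radius r = 2.44 cm (r < 6.94 cm, inside the empty cavity).
No charge is enclosed, so by Gauss's law E·4πr² = 0 ⇒ E = 0.

|E| = 0 N/C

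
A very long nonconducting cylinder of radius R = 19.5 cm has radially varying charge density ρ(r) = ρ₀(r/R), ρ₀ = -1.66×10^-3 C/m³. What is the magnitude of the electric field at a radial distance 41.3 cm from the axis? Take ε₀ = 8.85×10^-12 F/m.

By cylindrical symmetry E is radial; use a coaxial Gaussian cylinder of radius 41.3 cm and length L (r > R, full charge per length enclosed).
λ_enc = 2π ∫₀^R ρ₀(r'/R)^1 r' dr' = 2πρ₀R²/3 = -1.322×10^-4 C/m.
Gauss's law: E·2πrL = λ_enc L/ε₀.
E = |λ_enc|/(2πε₀r) = (1.322×10^-4)/(2π·8.85×10^-12·0.413) = 5.76e6 N/C.

E = 5.76×10^6 N/C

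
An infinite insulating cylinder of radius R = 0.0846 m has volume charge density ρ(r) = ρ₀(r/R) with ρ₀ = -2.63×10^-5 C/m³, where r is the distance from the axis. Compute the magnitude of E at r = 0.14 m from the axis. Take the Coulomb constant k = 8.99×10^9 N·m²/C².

E = 5.06×10^4 N/C

Choose a coaxial cylinder of radius r = 0.14 m (arbitrary length L) as the Gaussian surface (r > R, full charge per length enclosed).
λ_enc = 2π ∫₀^R ρ₀(r'/R)^1 r' dr' = 2πρ₀R²/3 = -3.942e-7 C/m.
By Gauss's law (flux through the curved wall only), E·2πrL = λ_enc L/ε₀.
E = 2k|λ_enc|/r = 2(8.99×10^9)(3.942×10^-7)/(0.14) = 5.06e4 N/C.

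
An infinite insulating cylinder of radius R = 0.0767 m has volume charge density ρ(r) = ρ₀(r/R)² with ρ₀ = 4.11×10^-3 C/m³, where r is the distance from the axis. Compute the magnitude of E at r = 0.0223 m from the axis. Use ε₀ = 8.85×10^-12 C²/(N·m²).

Choose a coaxial cylinder of radius r = 0.0223 m (arbitrary length L) as the Gaussian surface (r < R).
λ_enc = ∫₀^r ρ(r')·2πr' dr' = (2πρ₀/R²)·r^4/4 = 2.714×10^-7 C/m.
Applying ∮E·dA = Q_enc/ε₀ with the end caps contributing no flux:
E = |λ_enc|/(2πε₀r) = (2.714×10^-7)/(2π·8.85×10^-12·0.0223) = 2.19e5 N/C.

|E| ≈ 2.19e5 N/C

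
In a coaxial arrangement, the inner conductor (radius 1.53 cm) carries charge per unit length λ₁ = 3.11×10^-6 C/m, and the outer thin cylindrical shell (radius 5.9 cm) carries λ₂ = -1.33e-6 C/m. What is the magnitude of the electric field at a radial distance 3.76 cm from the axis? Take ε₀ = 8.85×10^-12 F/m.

|E| ≈ 1.49e6 N/C

Choose a coaxial cylinder of radius r = 3.76 cm (arbitrary length L) as the Gaussian surface (between the conductors, 1.53 cm < r < 5.9 cm).
Only the inner wire is enclosed; the outer shell contributes nothing inside itself. λ_enc = λ₁ = 3.11×10^-6 C/m.
By Gauss's law (flux through the curved wall only), E·2πrL = λ_enc L/ε₀.
E = |λ_enc|/(2πε₀r) = (3.11e-6)/(2π·8.85×10^-12·0.0376) = 1.49×10^6 N/C.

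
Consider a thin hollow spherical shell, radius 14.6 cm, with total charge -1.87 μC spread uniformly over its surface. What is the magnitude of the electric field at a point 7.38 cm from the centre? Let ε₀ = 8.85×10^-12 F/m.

Symmetry ⇒ E = E(r) r̂. Gaussian sphere of radius r = 7.38 cm (inside the shell, r < 14.6 cm).
No charge lies within this surface, so Q_enc = 0 and Gauss's law gives E·4πr² = 0 ⇒ E = 0.

E = 0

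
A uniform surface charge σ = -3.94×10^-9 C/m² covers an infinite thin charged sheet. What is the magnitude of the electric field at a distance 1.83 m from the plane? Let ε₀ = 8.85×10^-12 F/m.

|E| = 223 V/m

Choose a cylindrical pillbox piercing the sheet, end faces (area A) parallel to it.
Only the two end caps contribute flux: Φ = 2EA. With Q_enc = σA, Gauss's law gives E = |σ|/(2ε₀).
E = |σ|/(2ε₀) = (3.94×10^-9)/(2·8.85×10^-12) = 223 N/C.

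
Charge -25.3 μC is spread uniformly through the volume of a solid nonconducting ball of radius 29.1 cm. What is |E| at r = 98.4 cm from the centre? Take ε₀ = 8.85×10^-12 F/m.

E ≈ 2.35e5 N/C

By spherical symmetry E is radial; choose a Gaussian sphere of radius r = 98.4 cm (r > R, so the entire charge is enclosed).
Q_enc = -25.3 μC = -2.53×10^-5 C.
Since E is radial and uniform over the Gaussian sphere, Φ = E·4πr² = Q_enc/ε₀.
E = |Q_enc|/(4πε₀r²) = (2.53e-5)/(4π·8.85×10^-12·(0.984)²) = 2.35×10^5 N/C.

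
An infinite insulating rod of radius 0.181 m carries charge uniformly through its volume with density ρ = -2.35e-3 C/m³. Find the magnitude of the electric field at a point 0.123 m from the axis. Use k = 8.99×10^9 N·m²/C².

Take a coaxial cylindrical Gaussian surface of radius r = 0.123 m and length L (r < R).
Charge inside radius r per length L is ρ·πr²·L, so λ_enc = ρπr² = -1.117×10^-4 C/m.
Gauss's law: E·2πrL = λ_enc L/ε₀.
E = 2k|λ_enc|/r = 2(8.99×10^9)(1.117e-4)/(0.123) = 1.63×10^7 N/C.

|E| ≈ 1.63e7 N/C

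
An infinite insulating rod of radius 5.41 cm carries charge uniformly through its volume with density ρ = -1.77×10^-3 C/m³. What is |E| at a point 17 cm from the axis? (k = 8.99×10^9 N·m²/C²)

1.72e6 N/C

By cylindrical symmetry E is radial; use a coaxial Gaussian cylinder of radius 17 cm and length L (r > 5.41 cm, full cross-section enclosed).
λ_enc = ρ·πR² = (-1.77×10^-3)π(0.0541)² = -1.627e-5 C/m.
Since E is radial and uniform over the curved surface, Φ = E·2πrL = Q_enc/ε₀ = λ_enc L/ε₀.
E = 2k|λ_enc|/r = 2(8.99×10^9)(1.627×10^-5)/(0.17) = 1.72×10^6 N/C.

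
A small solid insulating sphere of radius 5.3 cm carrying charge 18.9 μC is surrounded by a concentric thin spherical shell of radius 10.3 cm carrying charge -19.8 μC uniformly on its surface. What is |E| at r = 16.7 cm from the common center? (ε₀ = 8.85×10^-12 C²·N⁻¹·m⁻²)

2.90e5 V/m

Take a concentric spherical Gaussian surface of radius r = 16.7 cm (r > 10.3 cm, enclosing both).
Q_enc = (18.9 μC) + (-19.8 μC) = -9.00e-7 C.
Applying ∮E·dA = Q_enc/ε₀ with Φ = E(4πr²):
E = |Q_enc|/(4πε₀r²) = (9.00×10^-7)/(4π·8.85×10^-12·(0.167)²) = 2.90×10^5 N/C.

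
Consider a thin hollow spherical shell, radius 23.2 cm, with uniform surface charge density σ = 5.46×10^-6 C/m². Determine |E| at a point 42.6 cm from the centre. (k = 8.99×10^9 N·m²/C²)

1.83×10^5 N/C

By spherical symmetry E is radial; choose a Gaussian sphere of radius r = 42.6 cm (r > 23.2 cm).
The entire shell is enclosed: Q_enc = σ·4πR² = (5.46e-6)·4π·(0.232)² = 3.693×10^-6 C.
By Gauss's law, ∮E·dA = E·4πr² = Q_enc/ε₀.
E = k|Q_enc|/r² = (8.99×10^9)(3.693e-6)/(0.426)² = 1.83×10^5 N/C.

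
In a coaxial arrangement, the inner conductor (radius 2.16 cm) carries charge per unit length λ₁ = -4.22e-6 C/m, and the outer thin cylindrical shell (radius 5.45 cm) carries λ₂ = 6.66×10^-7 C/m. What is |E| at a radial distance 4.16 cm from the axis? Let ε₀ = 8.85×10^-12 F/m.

Take a coaxial cylindrical Gaussian surface of radius r = 4.16 cm and length L (between the conductors, 2.16 cm < r < 5.45 cm).
Only the inner wire is enclosed; the outer shell contributes nothing inside itself. λ_enc = λ₁ = -4.22e-6 C/m.
Gauss's law: E·2πrL = λ_enc L/ε₀.
E = |λ_enc|/(2πε₀r) = (4.22e-6)/(2π·8.85×10^-12·0.0416) = 1.82×10^6 N/C.

|E| ≈ 1.82e6 V/m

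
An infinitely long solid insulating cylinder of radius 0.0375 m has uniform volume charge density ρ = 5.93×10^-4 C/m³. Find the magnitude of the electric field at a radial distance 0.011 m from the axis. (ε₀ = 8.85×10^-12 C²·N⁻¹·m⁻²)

Coaxial Gaussian cylinder, radius r = 0.011 m, length L (r < R).
Enclosed charge per unit length: λ_enc = ρ·πr² = (5.93e-4)π(0.011)² = 2.254×10^-7 C/m.
Applying ∮E·dA = Q_enc/ε₀ with the end caps contributing no flux:
E = |λ_enc|/(2πε₀r) = (2.254e-7)/(2π·8.85×10^-12·0.011) = 3.69×10^5 N/C.

|E| = 3.69×10^5 N/C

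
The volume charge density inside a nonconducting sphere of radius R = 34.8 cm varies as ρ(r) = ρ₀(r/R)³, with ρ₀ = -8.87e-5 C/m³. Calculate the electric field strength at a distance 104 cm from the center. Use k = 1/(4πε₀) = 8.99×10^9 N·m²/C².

|E| ≈ 6.51e4 V/m

Take a concentric spherical Gaussian surface of radius r = 104 cm (r > R, all charge enclosed).
Q_enc = 4π ∫₀^R ρ₀(r'/R)^3 r'² dr' = 4πρ₀R³/6 = -7.829×10^-6 C.
By Gauss's law, ∮E·dA = E·4πr² = Q_enc/ε₀.
E = k|Q_enc|/r² = (8.99×10^9)(7.829×10^-6)/(1.04)² = 6.51e4 N/C.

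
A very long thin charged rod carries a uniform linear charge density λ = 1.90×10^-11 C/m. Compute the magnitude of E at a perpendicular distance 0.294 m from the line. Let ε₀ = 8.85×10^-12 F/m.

Take a coaxial cylindrical Gaussian surface of radius r = 0.294 m and length L.
Q_enc = λL, so λ_enc = 1.90×10^-11 C/m.
Gauss's law: E·2πrL = λ_enc L/ε₀.
E = |λ_enc|/(2πε₀r) = (1.90×10^-11)/(2π·8.85×10^-12·0.294) = 1.16 N/C.

E ≈ 1.16 N/C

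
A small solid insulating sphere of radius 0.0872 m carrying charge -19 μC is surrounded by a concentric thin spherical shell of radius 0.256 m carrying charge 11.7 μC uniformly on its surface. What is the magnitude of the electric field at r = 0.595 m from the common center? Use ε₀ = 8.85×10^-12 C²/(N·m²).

Symmetry ⇒ E = E(r) r̂. Gaussian sphere of radius r = 0.595 m (r > 0.256 m, enclosing both).
Q_enc = (-19 μC) + (11.7 μC) = -7.30×10^-6 C.
Gauss's law: E·4πr² = Q_enc/ε₀.
E = |Q_enc|/(4πε₀r²) = (7.30×10^-6)/(4π·8.85×10^-12·(0.595)²) = 1.85×10^5 N/C.

E ≈ 1.85×10^5 V/m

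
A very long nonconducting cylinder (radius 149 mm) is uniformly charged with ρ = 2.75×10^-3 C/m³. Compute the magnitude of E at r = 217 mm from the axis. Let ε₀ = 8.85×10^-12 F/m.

Coaxial Gaussian cylinder, radius r = 217 mm, length L (r > 149 mm, full cross-section enclosed).
λ_enc = ρ·πR² = (2.75×10^-3)π(0.149)² = 1.918e-4 C/m.
Gauss's law: E·2πrL = λ_enc L/ε₀.
E = |λ_enc|/(2πε₀r) = (1.918×10^-4)/(2π·8.85×10^-12·0.217) = 1.59e7 N/C.

|E| ≈ 1.59e7 N/C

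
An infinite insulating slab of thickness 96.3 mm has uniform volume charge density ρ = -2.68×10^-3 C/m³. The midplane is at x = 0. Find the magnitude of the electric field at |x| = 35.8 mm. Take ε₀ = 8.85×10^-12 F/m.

By symmetry E is perpendicular to the slab. A Gaussian pillbox from −35.8 mm to +35.8 mm (face area A) lies entirely within the slab.
Q_enc = ρ·(2x)·A and flux = 2EA, so 2EA = 2ρxA/ε₀ ⇒ E = |ρ|x/ε₀.
E = (2.68×10^-3)(0.0358)/(8.85×10^-12) = 1.08×10^7 N/C.

|E| ≈ 1.08×10^7 V/m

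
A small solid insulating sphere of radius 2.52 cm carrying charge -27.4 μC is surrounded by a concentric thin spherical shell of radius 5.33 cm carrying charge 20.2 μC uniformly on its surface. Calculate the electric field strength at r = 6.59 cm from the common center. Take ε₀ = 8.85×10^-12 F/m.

Use a concentric Gaussian sphere at r = 6.59 cm (r > 5.33 cm, enclosing both).
Q_enc = (-27.4 μC) + (20.2 μC) = -7.20×10^-6 C.
Gauss's law: E·4πr² = Q_enc/ε₀.
E = |Q_enc|/(4πε₀r²) = (7.20×10^-6)/(4π·8.85×10^-12·(0.0659)²) = 1.49×10^7 N/C.

|E| ≈ 1.49×10^7 N/C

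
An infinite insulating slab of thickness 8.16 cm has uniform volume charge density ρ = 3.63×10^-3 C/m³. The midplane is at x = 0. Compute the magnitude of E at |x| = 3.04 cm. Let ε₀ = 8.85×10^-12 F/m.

By symmetry E is perpendicular to the slab. A Gaussian pillbox from −3.04 cm to +3.04 cm (face area A) lies entirely within the slab.
Q_enc = ρ·(2x)·A and flux = 2EA, so 2EA = 2ρxA/ε₀ ⇒ E = |ρ|x/ε₀.
E = (3.63e-3)(0.0304)/(8.85×10^-12) = 1.25×10^7 N/C.

1.25e7 N/C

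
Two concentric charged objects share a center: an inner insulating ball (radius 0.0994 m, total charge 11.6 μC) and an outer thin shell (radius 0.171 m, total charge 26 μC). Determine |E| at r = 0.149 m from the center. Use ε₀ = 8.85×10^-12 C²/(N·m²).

Use a concentric Gaussian sphere at r = 0.149 m (between the bodies, 0.0994 m < r < 0.171 m).
Only the inner charge is enclosed; the outer shell contributes nothing inside itself. Q_enc = 11.6 μC = 1.16×10^-5 C.
Gauss's law: E·4πr² = Q_enc/ε₀.
E = |Q_enc|/(4πε₀r²) = (1.16×10^-5)/(4π·8.85×10^-12·(0.149)²) = 4.70×10^6 N/C.

|E| ≈ 4.70×10^6 N/C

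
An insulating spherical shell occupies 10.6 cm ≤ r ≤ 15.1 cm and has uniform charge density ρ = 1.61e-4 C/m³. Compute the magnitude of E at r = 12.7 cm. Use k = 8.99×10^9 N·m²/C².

|E| ≈ 3.22×10^5 V/m

Take a concentric spherical Gaussian surface of radius r = 12.7 cm (within the shell material, 10.6 cm < r < 15.1 cm).
Enclosed charge is the volume from a to r: Q_enc = (4π/3)ρ(r³ − a³) = 5.782×10^-7 C.
Since E is radial and uniform over the Gaussian sphere, Φ = E·4πr² = Q_enc/ε₀.
E = k|Q_enc|/r² = (8.99×10^9)(5.782×10^-7)/(0.127)² = 3.22×10^5 N/C.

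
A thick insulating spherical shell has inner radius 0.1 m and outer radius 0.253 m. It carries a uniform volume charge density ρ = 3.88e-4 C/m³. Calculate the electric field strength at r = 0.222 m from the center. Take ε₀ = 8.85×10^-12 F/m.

By spherical symmetry E is radial; choose a Gaussian sphere of radius r = 0.222 m (within the shell material, 0.1 m < r < 0.253 m).
Only the shell between 0.1 m and r is enclosed: Q_enc = ρ·(4π/3)(r³ − a³) = (3.88e-4)·(4π/3)·((0.222)³ − (0.1)³) = 1.616e-5 C.
Since E is radial and uniform over the Gaussian sphere, Φ = E·4πr² = Q_enc/ε₀.
E = |Q_enc|/(4πε₀r²) = (1.616×10^-5)/(4π·8.85×10^-12·(0.222)²) = 2.95e6 N/C.

E ≈ 2.95×10^6 N/C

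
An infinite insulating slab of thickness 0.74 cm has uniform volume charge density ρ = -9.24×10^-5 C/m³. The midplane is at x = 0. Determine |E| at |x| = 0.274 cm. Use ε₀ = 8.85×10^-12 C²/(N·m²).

By symmetry E is perpendicular to the slab. A Gaussian pillbox from −0.274 cm to +0.274 cm (face area A) lies entirely within the slab.
Q_enc = ρ·(2x)·A and flux = 2EA, so 2EA = 2ρxA/ε₀ ⇒ E = |ρ|x/ε₀.
E = (9.24e-5)(0.00274)/(8.85×10^-12) = 2.86×10^4 N/C.

E = 2.86×10^4 N/C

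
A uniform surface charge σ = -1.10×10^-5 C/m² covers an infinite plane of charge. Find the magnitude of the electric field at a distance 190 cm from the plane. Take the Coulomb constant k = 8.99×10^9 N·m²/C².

The symmetry is planar: E is normal to the sheet and the same magnitude on both sides. Take a pillbox straddling the sheet with end-cap area A.
Flux Φ = 2EA and Q_enc = σA, so 2EA = σA/ε₀ ⇒ E = |σ|/(2ε₀), independent of distance.
E = 2πk|σ| = 2π(8.99×10^9)(1.10e-5) = 6.21×10^5 N/C.

|E| ≈ 6.21×10^5 N/C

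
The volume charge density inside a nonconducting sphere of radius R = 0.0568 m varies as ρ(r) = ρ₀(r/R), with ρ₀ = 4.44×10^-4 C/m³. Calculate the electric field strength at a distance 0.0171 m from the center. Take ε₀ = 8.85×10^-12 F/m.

E ≈ 6.46×10^4 V/m

Take a concentric spherical Gaussian surface of radius r = 0.0171 m (r < R).
Q_enc = ∫₀^r ρ(r')·4πr'² dr' = (4πρ₀/R) ∫₀^r r'^3 dr' = 4πρ₀ r^4/(4·R) = 2.10×10^-9 C.
Since E is radial and uniform over the Gaussian sphere, Φ = E·4πr² = Q_enc/ε₀.
E = |Q_enc|/(4πε₀r²) = (2.10×10^-9)/(4π·8.85×10^-12·(0.0171)²) = 6.46e4 N/C.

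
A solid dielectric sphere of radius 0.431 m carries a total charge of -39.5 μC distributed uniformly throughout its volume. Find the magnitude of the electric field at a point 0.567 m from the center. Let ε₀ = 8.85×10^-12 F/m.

Take a concentric spherical Gaussian surface of radius r = 0.567 m (r > R, so the entire charge is enclosed).
Q_enc = -39.5 μC = -3.95×10^-5 C.
Gauss's law: E·4πr² = Q_enc/ε₀.
E = |Q_enc|/(4πε₀r²) = (3.95×10^-5)/(4π·8.85×10^-12·(0.567)²) = 1.10e6 N/C.

|E| ≈ 1.10×10^6 N/C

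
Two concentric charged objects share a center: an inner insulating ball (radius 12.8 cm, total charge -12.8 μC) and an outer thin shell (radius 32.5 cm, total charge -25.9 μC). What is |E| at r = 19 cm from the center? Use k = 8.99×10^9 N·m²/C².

E = 3.19×10^6 V/m

Use a concentric Gaussian sphere at r = 19 cm (between the bodies, 12.8 cm < r < 32.5 cm).
The shell at 32.5 cm lies outside the Gaussian surface, so Q_enc = -12.8 μC = -1.28×10^-5 C.
Applying ∮E·dA = Q_enc/ε₀ with Φ = E(4πr²):
E = k|Q_enc|/r² = (8.99×10^9)(1.28e-5)/(0.19)² = 3.19e6 N/C.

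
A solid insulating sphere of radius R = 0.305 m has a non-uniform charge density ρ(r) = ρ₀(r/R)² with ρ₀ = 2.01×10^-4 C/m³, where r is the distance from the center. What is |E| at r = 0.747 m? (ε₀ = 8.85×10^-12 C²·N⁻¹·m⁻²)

|E| ≈ 2.31e5 V/m

Use a concentric Gaussian sphere at r = 0.747 m (r > R, all charge enclosed).
Q_enc = 4π ∫₀^R ρ₀(r'/R)^2 r'² dr' = 4πρ₀R³/5 = 1.433×10^-5 C.
Since E is radial and uniform over the Gaussian sphere, Φ = E·4πr² = Q_enc/ε₀.
E = |Q_enc|/(4πε₀r²) = (1.433×10^-5)/(4π·8.85×10^-12·(0.747)²) = 2.31×10^5 N/C.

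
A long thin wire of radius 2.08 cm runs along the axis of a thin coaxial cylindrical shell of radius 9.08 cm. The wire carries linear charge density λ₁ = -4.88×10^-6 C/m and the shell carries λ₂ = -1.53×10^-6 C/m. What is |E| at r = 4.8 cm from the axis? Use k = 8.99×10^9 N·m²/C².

Take a coaxial cylindrical Gaussian surface of radius r = 4.8 cm and length L (between the conductors, 2.08 cm < r < 9.08 cm).
The shell at 9.08 cm lies outside the Gaussian surface, so λ_enc = λ₁ = -4.88e-6 C/m.
Since E is radial and uniform over the curved surface, Φ = E·2πrL = Q_enc/ε₀ = λ_enc L/ε₀.
E = 2k|λ_enc|/r = 2(8.99×10^9)(4.88×10^-6)/(0.048) = 1.83×10^6 N/C.

1.83×10^6 N/C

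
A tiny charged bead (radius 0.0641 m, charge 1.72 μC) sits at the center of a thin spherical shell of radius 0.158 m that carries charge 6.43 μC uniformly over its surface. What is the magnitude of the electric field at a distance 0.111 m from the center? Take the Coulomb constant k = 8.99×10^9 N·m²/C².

|E| = 1.25e6 N/C

Take a concentric spherical Gaussian surface of radius r = 0.111 m (between the bodies, 0.0641 m < r < 0.158 m).
The shell at 0.158 m lies outside the Gaussian surface, so Q_enc = 1.72 μC = 1.72e-6 C.
Applying ∮E·dA = Q_enc/ε₀ with Φ = E(4πr²):
E = k|Q_enc|/r² = (8.99×10^9)(1.72×10^-6)/(0.111)² = 1.25e6 N/C.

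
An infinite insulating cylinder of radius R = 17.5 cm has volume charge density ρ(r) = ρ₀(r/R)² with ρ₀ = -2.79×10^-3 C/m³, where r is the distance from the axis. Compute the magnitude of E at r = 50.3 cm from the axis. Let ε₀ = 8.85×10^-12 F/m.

|E| ≈ 4.80×10^6 V/m

Coaxial Gaussian cylinder, radius r = 50.3 cm, length L (r > R, full charge per length enclosed).
λ_enc = 2π ∫₀^R ρ₀(r'/R)^2 r' dr' = 2πρ₀R²/4 = -1.342e-4 C/m.
Since E is radial and uniform over the curved surface, Φ = E·2πrL = Q_enc/ε₀ = λ_enc L/ε₀.
E = |λ_enc|/(2πε₀r) = (1.342e-4)/(2π·8.85×10^-12·0.503) = 4.80×10^6 N/C.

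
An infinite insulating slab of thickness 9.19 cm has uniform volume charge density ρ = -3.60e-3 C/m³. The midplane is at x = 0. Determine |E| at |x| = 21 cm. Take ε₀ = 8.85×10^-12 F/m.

The point |x| = 21 cm lies outside the slab (half-thickness 0.04595 m). A symmetric pillbox spanning the full slab encloses Q_enc = ρ·d·A.
Flux = 2EA ⇒ E = |ρ|d/(2ε₀), independent of distance outside.
E = (3.60e-3)(0.0919)/(2·8.85×10^-12) = 1.87×10^7 N/C.

1.87e7 N/C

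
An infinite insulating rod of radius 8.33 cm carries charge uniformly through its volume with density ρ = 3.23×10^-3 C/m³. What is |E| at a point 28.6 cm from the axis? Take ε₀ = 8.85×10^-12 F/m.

By cylindrical symmetry E is radial; use a coaxial Gaussian cylinder of radius 28.6 cm and length L (r > 8.33 cm, full cross-section enclosed).
λ_enc = ρ·πR² = (3.23×10^-3)π(0.0833)² = 7.041×10^-5 C/m.
By Gauss's law (flux through the curved wall only), E·2πrL = λ_enc L/ε₀.
E = |λ_enc|/(2πε₀r) = (7.041×10^-5)/(2π·8.85×10^-12·0.286) = 4.43e6 N/C.

E ≈ 4.43×10^6 N/C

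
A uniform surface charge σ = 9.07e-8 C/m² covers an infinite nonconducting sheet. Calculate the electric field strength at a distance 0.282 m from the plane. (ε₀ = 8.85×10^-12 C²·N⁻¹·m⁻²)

|E| = 5.12×10^3 N/C

By planar symmetry E is perpendicular to the sheet and uniform; use a Gaussian pillbox with flat faces of area A on each side of the sheet.
Only the two end caps contribute flux: Φ = 2EA. With Q_enc = σA, Gauss's law gives E = |σ|/(2ε₀).
E = |σ|/(2ε₀) = (9.07×10^-8)/(2·8.85×10^-12) = 5.12×10^3 N/C.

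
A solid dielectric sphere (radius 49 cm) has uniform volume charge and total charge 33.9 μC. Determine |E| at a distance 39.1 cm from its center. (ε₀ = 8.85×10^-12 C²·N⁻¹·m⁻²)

|E| = 1.01e6 N/C

By spherical symmetry E is radial; choose a Gaussian sphere of radius r = 39.1 cm (r < R).
Only the charge within r is enclosed: Q_enc = Q·(r/R)³ = (33.9 μC)·(39.1 cm/49 cm)³ = 1.722e-5 C.
Applying ∮E·dA = Q_enc/ε₀ with Φ = E(4πr²):
E = |Q_enc|/(4πε₀r²) = (1.722×10^-5)/(4π·8.85×10^-12·(0.391)²) = 1.01×10^6 N/C.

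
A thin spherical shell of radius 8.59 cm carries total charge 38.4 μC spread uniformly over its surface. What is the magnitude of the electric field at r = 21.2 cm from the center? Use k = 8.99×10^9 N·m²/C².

E = 7.68×10^6 N/C

By spherical symmetry E is radial; choose a Gaussian sphere of radius r = 21.2 cm (r > 8.59 cm).
The entire shell is enclosed: Q_enc = 3.84×10^-5 C.
Since E is radial and uniform over the Gaussian sphere, Φ = E·4πr² = Q_enc/ε₀.
E = k|Q_enc|/r² = (8.99×10^9)(3.84e-5)/(0.212)² = 7.68×10^6 N/C.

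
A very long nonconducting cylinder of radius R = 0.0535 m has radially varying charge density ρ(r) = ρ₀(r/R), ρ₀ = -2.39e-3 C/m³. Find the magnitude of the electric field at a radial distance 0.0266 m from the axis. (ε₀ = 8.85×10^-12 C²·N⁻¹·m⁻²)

Choose a coaxial cylinder of radius r = 0.0266 m (arbitrary length L) as the Gaussian surface (r < R).
Integrating ρ over the cross-section to radius r: λ_enc = (2πρ₀/R) ∫₀^r r'^2 dr' = 2πρ₀ r^3/(3·R) = -1.761×10^-6 C/m.
Applying ∮E·dA = Q_enc/ε₀ with the end caps contributing no flux:
E = |λ_enc|/(2πε₀r) = (1.761×10^-6)/(2π·8.85×10^-12·0.0266) = 1.19×10^6 N/C.

|E| = 1.19×10^6 V/m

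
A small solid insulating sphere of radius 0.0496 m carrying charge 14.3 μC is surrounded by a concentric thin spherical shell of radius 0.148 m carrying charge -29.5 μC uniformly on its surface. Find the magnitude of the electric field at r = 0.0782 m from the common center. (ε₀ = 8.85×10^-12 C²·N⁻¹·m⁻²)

2.10e7 N/C

Symmetry ⇒ E = E(r) r̂. Gaussian sphere of radius r = 0.0782 m (between the bodies, 0.0496 m < r < 0.148 m).
Only the inner charge is enclosed; the outer shell contributes nothing inside itself. Q_enc = 14.3 μC = 1.43e-5 C.
By Gauss's law, ∮E·dA = E·4πr² = Q_enc/ε₀.
E = |Q_enc|/(4πε₀r²) = (1.43×10^-5)/(4π·8.85×10^-12·(0.0782)²) = 2.10e7 N/C.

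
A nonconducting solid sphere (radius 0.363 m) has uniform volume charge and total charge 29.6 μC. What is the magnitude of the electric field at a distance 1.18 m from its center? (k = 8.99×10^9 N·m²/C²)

Symmetry ⇒ E = E(r) r̂. Gaussian sphere of radius r = 1.18 m (r > R, so the entire charge is enclosed).
Q_enc = 29.6 μC = 2.96×10^-5 C.
Since E is radial and uniform over the Gaussian sphere, Φ = E·4πr² = Q_enc/ε₀.
E = k|Q_enc|/r² = (8.99×10^9)(2.96×10^-5)/(1.18)² = 1.91e5 N/C.

|E| ≈ 1.91e5 V/m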